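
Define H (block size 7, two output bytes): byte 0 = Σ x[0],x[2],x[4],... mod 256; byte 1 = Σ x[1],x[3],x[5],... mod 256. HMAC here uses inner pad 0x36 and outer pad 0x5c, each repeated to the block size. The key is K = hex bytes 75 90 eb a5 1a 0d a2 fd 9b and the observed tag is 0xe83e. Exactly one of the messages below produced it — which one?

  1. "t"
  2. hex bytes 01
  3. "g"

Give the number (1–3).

1

Key hex bytes 75 90 eb a5 1a 0d a2 fd 9b is 9 bytes > B = 7, so hash it first: H(key) = b7 3f, then zero-pad to 7 bytes: K' = b7 3f 00 00 00 00 00.
K' ⊕ ipad = 81 09 36 36 36 36 36; K' ⊕ opad = eb 63 5c 5c 5c 5c 5c.
m1: inner = H(81 09 36 36 36 36 36 74) = 23 e9; tag = H(eb 63 5c 5c 5c 5c 5c 23 e9) = e83e ← matches
m2: inner = H(81 09 36 36 36 36 36 01) = 23 76; tag = H(eb 63 5c 5c 5c 5c 5c 23 76) = 753e
m3: inner = H(81 09 36 36 36 36 36 67) = 23 dc; tag = H(eb 63 5c 5c 5c 5c 5c 23 dc) = db3e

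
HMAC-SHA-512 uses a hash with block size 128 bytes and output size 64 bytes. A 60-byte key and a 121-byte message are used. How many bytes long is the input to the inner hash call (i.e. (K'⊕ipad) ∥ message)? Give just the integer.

Key is 60 ≤ 128 bytes, zero-padded: |K'| = 128.
Inner input = (K'⊕ipad) ∥ m → 128 + 121 = 249 bytes.

249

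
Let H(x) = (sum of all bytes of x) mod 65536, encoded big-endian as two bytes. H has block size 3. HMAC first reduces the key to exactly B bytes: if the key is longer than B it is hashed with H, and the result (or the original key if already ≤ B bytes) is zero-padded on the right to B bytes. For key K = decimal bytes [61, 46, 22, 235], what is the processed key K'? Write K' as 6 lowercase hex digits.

|K| = 4 > B = 3, so first hash the key.
H(K): sum = 61+46+22+235 = 364 → 01 6c.
Zero-pad H(K) = 01 6c to 3 bytes: K' = 01 6c 00.

016c00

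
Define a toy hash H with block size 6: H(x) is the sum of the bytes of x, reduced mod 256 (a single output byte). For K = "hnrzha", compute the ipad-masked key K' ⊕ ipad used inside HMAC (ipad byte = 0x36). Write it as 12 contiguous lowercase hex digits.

Key "hnrzha" = 68 6e 72 7a 68 61 is exactly B = 6 bytes: K' = 68 6e 72 7a 68 61.
XOR each byte with 0x36: 68⊕36=5e, 6e⊕36=58, 72⊕36=44, 7a⊕36=4c, 68⊕36=5e, 61⊕36=57.

5e58444c5e57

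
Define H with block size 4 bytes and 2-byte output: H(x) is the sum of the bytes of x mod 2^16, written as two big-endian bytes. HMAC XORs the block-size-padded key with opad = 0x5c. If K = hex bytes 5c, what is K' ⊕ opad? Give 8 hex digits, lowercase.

005c5c5c

Key hex bytes 5c is 1 byte ≤ B = 4; zero-pad to 4 bytes: K' = 5c 00 00 00.
XOR each byte with 0x5c: 5c⊕5c=00, 00⊕5c=5c, 00⊕5c=5c, 00⊕5c=5c.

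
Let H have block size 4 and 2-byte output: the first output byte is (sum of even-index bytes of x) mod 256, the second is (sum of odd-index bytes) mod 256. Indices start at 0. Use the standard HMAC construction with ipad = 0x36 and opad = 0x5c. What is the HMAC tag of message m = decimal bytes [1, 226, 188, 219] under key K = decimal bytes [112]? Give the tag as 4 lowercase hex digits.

Key decimal bytes [112] = 70 is 1 byte ≤ B = 4; zero-pad to 4 bytes: K' = 70 00 00 00.
K' ⊕ ipad = 46 36 36 36.  K' ⊕ opad = 2c 5c 5c 5c.
Inner input = (K'⊕ipad) ∥ m = 46 36 36 36 ∥ 01 e2 bc db.
Inner hash: even-index sum = 313 mod 256 = 57; odd-index sum = 553 mod 256 = 41 → 39 29.
Outer input = (K'⊕opad) ∥ inner = 2c 5c 5c 5c ∥ 39 29.
Outer hash (tag): even-index sum = 193 mod 256 = 193; odd-index sum = 225 mod 256 = 225 → c1 e1.

c1e1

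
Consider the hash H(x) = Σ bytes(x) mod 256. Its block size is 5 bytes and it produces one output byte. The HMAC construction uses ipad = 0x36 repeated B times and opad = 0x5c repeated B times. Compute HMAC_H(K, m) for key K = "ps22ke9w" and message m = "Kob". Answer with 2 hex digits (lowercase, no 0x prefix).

Key "ps22ke9w" = 70 73 32 32 6b 65 39 77 is 8 bytes > B = 5, so hash it first: H(key) = c7, then zero-pad to 5 bytes: K' = c7 00 00 00 00.
K' ⊕ ipad = f1 36 36 36 36.  K' ⊕ opad = 9b 5c 5c 5c 5c.
Inner input = (K'⊕ipad) ∥ m = f1 36 36 36 36 ∥ 4b 6f 62.
Inner hash: sum = 241+54+54+54+54+75+111+98 = 741; mod 256 = 229 → e5.
Outer input = (K'⊕opad) ∥ inner = 9b 5c 5c 5c 5c ∥ e5.
Outer hash (tag): sum = 155+92+92+92+92+229 = 752; mod 256 = 240 → f0.

f0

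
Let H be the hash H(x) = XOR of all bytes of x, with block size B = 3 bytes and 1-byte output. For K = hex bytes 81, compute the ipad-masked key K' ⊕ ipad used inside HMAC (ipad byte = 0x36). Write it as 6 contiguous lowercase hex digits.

Key hex bytes 81 is 1 byte ≤ B = 3; zero-pad to 3 bytes: K' = 81 00 00.
XOR each byte with 0x36: 81⊕36=b7, 00⊕36=36, 00⊕36=36.

b73636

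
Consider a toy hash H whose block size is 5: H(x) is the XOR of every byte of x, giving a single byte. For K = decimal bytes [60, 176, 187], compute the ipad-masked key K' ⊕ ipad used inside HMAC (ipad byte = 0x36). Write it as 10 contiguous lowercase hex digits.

Key decimal bytes [60, 176, 187] = 3c b0 bb is 3 bytes ≤ B = 5; zero-pad to 5 bytes: K' = 3c b0 bb 00 00.
XOR each byte with 0x36: 3c⊕36=0a, b0⊕36=86, bb⊕36=8d, 00⊕36=36, 00⊕36=36.

0a868d3636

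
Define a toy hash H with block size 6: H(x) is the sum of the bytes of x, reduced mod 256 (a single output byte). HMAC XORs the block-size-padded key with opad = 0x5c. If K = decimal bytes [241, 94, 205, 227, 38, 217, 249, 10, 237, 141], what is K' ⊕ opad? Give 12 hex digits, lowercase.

275c5c5c5c5c

Key decimal bytes [241, 94, 205, 227, 38, 217, 249, 10, 237, 141] = f1 5e cd e3 26 d9 f9 0a ed 8d is 10 bytes > B = 6, so hash it first: H(key) = 7b, then zero-pad to 6 bytes: K' = 7b 00 00 00 00 00.
XOR each byte with 0x5c: 7b⊕5c=27, 00⊕5c=5c, 00⊕5c=5c, 00⊕5c=5c, 00⊕5c=5c, 00⊕5c=5c.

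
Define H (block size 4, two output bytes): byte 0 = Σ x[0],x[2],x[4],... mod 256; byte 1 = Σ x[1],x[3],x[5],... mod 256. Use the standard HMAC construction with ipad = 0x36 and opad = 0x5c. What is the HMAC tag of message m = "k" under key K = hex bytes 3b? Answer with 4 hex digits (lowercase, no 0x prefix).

7124

Key hex bytes 3b is 1 byte ≤ B = 4; zero-pad to 4 bytes: K' = 3b 00 00 00.
K' ⊕ ipad = 0d 36 36 36.  K' ⊕ opad = 67 5c 5c 5c.
Inner input = (K'⊕ipad) ∥ m = 0d 36 36 36 ∥ 6b.
Inner hash: even-index sum = 174 mod 256 = 174; odd-index sum = 108 mod 256 = 108 → ae 6c.
Outer input = (K'⊕opad) ∥ inner = 67 5c 5c 5c ∥ ae 6c.
Outer hash (tag): even-index sum = 369 mod 256 = 113; odd-index sum = 292 mod 256 = 36 → 71 24.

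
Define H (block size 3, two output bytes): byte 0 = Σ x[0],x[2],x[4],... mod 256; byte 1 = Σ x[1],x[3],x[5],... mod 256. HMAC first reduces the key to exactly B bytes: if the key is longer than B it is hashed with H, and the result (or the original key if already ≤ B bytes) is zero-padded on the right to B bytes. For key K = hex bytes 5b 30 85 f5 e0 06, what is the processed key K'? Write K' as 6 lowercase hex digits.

c02b00

|K| = 6 > B = 3, so first hash the key.
H(K): even-index sum = 448 mod 256 = 192; odd-index sum = 299 mod 256 = 43 → c0 2b.
Zero-pad H(K) = c0 2b to 3 bytes: K' = c0 2b 00.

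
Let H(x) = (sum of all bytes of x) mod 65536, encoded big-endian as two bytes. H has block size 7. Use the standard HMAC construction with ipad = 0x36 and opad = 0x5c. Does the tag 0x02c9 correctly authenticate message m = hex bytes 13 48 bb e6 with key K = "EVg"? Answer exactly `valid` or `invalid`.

valid

Key "EVg" = 45 56 67 is 3 bytes ≤ B = 7; zero-pad to 7 bytes: K' = 45 56 67 00 00 00 00.
K' ⊕ ipad = 73 60 51 36 36 36 36; K' ⊕ opad = 19 0a 3b 5c 5c 5c 5c.
Inner hash: sum = 115+96+81+54+54+54+54+19+72+187+230 = 1016 → 03 f8.
Outer hash (recomputed tag): sum = 25+10+59+92+92+92+92+3+248 = 713 → 02 c9.
Recomputed tag = 02c9; claimed = 02c9 → match.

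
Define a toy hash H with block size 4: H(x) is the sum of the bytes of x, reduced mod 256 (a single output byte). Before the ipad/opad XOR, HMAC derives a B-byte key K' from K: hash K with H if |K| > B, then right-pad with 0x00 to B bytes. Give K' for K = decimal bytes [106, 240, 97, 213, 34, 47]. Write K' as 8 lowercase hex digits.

e1000000

|K| = 6 > B = 4, so first hash the key.
H(K): sum = 106+240+97+213+34+47 = 737; mod 256 = 225 → e1.
Zero-pad H(K) = e1 to 4 bytes: K' = e1 00 00 00.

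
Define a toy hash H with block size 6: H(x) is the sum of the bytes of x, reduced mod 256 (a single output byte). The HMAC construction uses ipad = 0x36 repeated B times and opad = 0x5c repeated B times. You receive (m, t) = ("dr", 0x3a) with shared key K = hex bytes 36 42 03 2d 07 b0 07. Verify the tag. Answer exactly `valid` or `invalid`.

valid

Key hex bytes 36 42 03 2d 07 b0 07 is 7 bytes > B = 6, so hash it first: H(key) = 66, then zero-pad to 6 bytes: K' = 66 00 00 00 00 00.
K' ⊕ ipad = 50 36 36 36 36 36; K' ⊕ opad = 3a 5c 5c 5c 5c 5c.
Inner hash: sum = 80+54+54+54+54+54+100+114 = 564; mod 256 = 52 → 34.
Outer hash (recomputed tag): sum = 58+92+92+92+92+92+52 = 570; mod 256 = 58 → 3a.
Recomputed tag = 3a; claimed = 3a → match.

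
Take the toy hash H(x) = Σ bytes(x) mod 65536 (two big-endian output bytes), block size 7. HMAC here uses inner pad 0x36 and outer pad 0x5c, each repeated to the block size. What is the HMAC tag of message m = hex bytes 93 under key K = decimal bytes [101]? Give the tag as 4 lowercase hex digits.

Key decimal bytes [101] = 65 is 1 byte ≤ B = 7; zero-pad to 7 bytes: K' = 65 00 00 00 00 00 00.
K' ⊕ ipad = 53 36 36 36 36 36 36.  K' ⊕ opad = 39 5c 5c 5c 5c 5c 5c.
Inner input = (K'⊕ipad) ∥ m = 53 36 36 36 36 36 36 ∥ 93.
Inner hash: sum = 83+54+54+54+54+54+54+147 = 554 → 02 2a.
Outer input = (K'⊕opad) ∥ inner = 39 5c 5c 5c 5c 5c 5c ∥ 02 2a.
Outer hash (tag): sum = 57+92+92+92+92+92+92+2+42 = 653 → 02 8d.

028d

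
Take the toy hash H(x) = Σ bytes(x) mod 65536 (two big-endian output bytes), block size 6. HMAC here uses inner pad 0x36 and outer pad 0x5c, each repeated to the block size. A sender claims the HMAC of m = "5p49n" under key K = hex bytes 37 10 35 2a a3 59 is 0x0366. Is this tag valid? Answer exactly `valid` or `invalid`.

Key hex bytes 37 10 35 2a a3 59 is exactly B = 6 bytes: K' = 37 10 35 2a a3 59.
K' ⊕ ipad = 01 26 03 1c 95 6f; K' ⊕ opad = 6b 4c 69 76 ff 05.
Inner hash: sum = 1+38+3+28+149+111+53+112+52+57+110 = 714 → 02 ca.
Outer hash (recomputed tag): sum = 107+76+105+118+255+5+2+202 = 870 → 03 66.
Recomputed tag = 0366; claimed = 0366 → match.

valid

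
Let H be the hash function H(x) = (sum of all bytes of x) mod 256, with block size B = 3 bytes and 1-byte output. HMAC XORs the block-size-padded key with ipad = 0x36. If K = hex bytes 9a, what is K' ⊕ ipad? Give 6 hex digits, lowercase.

ac3636

Key hex bytes 9a is 1 byte ≤ B = 3; zero-pad to 3 bytes: K' = 9a 00 00.
XOR each byte with 0x36: 9a⊕36=ac, 00⊕36=36, 00⊕36=36.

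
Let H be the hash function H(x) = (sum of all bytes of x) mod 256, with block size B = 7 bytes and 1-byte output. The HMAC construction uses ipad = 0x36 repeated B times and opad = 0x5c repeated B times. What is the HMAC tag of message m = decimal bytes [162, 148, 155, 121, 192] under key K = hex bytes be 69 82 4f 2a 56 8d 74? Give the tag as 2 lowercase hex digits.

ea

Key hex bytes be 69 82 4f 2a 56 8d 74 is 8 bytes > B = 7, so hash it first: H(key) = 79, then zero-pad to 7 bytes: K' = 79 00 00 00 00 00 00.
K' ⊕ ipad = 4f 36 36 36 36 36 36.  K' ⊕ opad = 25 5c 5c 5c 5c 5c 5c.
Inner input = (K'⊕ipad) ∥ m = 4f 36 36 36 36 36 36 ∥ a2 94 9b 79 c0.
Inner hash: sum = 79+54+54+54+54+54+54+162+148+155+121+192 = 1181; mod 256 = 157 → 9d.
Outer input = (K'⊕opad) ∥ inner = 25 5c 5c 5c 5c 5c 5c ∥ 9d.
Outer hash (tag): sum = 37+92+92+92+92+92+92+157 = 746; mod 256 = 234 → ea.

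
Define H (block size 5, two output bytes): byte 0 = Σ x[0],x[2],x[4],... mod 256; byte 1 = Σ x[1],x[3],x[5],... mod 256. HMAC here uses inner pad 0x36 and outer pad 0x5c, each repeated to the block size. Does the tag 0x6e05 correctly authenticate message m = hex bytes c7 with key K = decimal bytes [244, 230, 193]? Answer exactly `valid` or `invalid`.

Key decimal bytes [244, 230, 193] = f4 e6 c1 is 3 bytes ≤ B = 5; zero-pad to 5 bytes: K' = f4 e6 c1 00 00.
K' ⊕ ipad = c2 d0 f7 36 36; K' ⊕ opad = a8 ba 9d 5c 5c.
Inner hash: even-index sum = 495 mod 256 = 239; odd-index sum = 461 mod 256 = 205 → ef cd.
Outer hash (recomputed tag): even-index sum = 622 mod 256 = 110; odd-index sum = 517 mod 256 = 5 → 6e 05.
Recomputed tag = 6e05; claimed = 6e05 → match.

valid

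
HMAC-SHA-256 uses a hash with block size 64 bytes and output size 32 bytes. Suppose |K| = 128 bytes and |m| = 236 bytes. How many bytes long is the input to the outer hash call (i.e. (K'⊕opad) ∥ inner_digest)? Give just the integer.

Key is 128 > 64 bytes, so it is hashed to 32 bytes then zero-padded to 64: |K'| = 64.
Outer input = (K'⊕opad) ∥ H(inner) → 64 + 32 = 96 bytes.

96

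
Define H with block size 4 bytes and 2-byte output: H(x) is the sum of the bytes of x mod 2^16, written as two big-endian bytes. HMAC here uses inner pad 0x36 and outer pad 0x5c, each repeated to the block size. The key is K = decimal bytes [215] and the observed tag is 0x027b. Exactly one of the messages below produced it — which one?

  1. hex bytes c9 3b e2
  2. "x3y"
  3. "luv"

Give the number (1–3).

Key decimal bytes [215] = d7 is 1 byte ≤ B = 4; zero-pad to 4 bytes: K' = d7 00 00 00.
K' ⊕ ipad = e1 36 36 36; K' ⊕ opad = 8b 5c 5c 5c.
m1: inner = H(e1 36 36 36 c9 3b e2) = 03 69; tag = H(8b 5c 5c 5c 03 69) = 020b
m2: inner = H(e1 36 36 36 78 33 79) = 02 a7; tag = H(8b 5c 5c 5c 02 a7) = 0248
m3: inner = H(e1 36 36 36 6c 75 76) = 02 da; tag = H(8b 5c 5c 5c 02 da) = 027b ← matches

3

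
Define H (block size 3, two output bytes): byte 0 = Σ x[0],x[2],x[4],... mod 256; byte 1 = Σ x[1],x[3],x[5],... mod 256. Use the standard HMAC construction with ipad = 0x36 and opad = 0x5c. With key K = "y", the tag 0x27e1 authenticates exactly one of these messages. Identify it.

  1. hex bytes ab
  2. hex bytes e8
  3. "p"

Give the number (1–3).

3

Key "y" = 79 is 1 byte ≤ B = 3; zero-pad to 3 bytes: K' = 79 00 00.
K' ⊕ ipad = 4f 36 36; K' ⊕ opad = 25 5c 5c.
m1: inner = H(4f 36 36 ab) = 85 e1; tag = H(25 5c 5c 85 e1) = 62e1
m2: inner = H(4f 36 36 e8) = 85 1e; tag = H(25 5c 5c 85 1e) = 9fe1
m3: inner = H(4f 36 36 70) = 85 a6; tag = H(25 5c 5c 85 a6) = 27e1 ← matches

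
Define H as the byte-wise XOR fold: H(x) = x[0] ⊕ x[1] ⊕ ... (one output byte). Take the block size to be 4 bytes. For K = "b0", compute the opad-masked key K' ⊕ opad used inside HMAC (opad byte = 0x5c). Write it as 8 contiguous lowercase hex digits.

Key "b0" = 62 30 is 2 bytes ≤ B = 4; zero-pad to 4 bytes: K' = 62 30 00 00.
XOR each byte with 0x5c: 62⊕5c=3e, 30⊕5c=6c, 00⊕5c=5c, 00⊕5c=5c.

3e6c5c5c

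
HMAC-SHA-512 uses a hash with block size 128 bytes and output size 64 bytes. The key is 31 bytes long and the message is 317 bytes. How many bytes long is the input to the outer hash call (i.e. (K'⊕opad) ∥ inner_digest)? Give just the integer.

192

Key is 31 ≤ 128 bytes, zero-padded: |K'| = 128.
Outer input = (K'⊕opad) ∥ H(inner) → 128 + 64 = 192 bytes.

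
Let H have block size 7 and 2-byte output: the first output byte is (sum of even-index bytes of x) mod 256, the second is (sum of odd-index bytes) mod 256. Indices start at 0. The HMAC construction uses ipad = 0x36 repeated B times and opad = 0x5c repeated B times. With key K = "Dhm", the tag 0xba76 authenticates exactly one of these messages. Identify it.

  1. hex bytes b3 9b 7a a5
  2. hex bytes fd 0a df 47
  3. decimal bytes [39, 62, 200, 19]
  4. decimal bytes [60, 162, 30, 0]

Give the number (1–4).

3

Key "Dhm" = 44 68 6d is 3 bytes ≤ B = 7; zero-pad to 7 bytes: K' = 44 68 6d 00 00 00 00.
K' ⊕ ipad = 72 5e 5b 36 36 36 36; K' ⊕ opad = 18 34 31 5c 5c 5c 5c.
m1: inner = H(72 5e 5b 36 36 36 36 b3 9b 7a a5) = 79 f7; tag = H(18 34 31 5c 5c 5c 5c 79 f7) = f865
m2: inner = H(72 5e 5b 36 36 36 36 fd 0a df 47) = 8a a6; tag = H(18 34 31 5c 5c 5c 5c 8a a6) = a776
m3: inner = H(72 5e 5b 36 36 36 36 27 3e c8 13) = 8a b9; tag = H(18 34 31 5c 5c 5c 5c 8a b9) = ba76 ← matches
m4: inner = H(72 5e 5b 36 36 36 36 3c a2 1e 00) = db 24; tag = H(18 34 31 5c 5c 5c 5c db 24) = 25c7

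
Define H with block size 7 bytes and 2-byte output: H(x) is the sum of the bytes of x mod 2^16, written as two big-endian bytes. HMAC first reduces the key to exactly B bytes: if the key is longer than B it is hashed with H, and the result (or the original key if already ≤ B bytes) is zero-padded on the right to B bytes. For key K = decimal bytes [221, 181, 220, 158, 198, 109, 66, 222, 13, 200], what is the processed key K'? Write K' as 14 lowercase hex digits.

06340000000000

|K| = 10 > B = 7, so first hash the key.
H(K): sum = 221+181+220+158+198+109+66+222+13+200 = 1588 → 06 34.
Zero-pad H(K) = 06 34 to 7 bytes: K' = 06 34 00 00 00 00 00.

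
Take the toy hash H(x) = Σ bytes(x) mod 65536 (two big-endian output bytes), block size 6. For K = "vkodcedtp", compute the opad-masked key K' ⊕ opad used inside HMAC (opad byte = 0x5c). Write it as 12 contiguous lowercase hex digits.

Key "vkodcedtp" = 76 6b 6f 64 63 65 64 74 70 is 9 bytes > B = 6, so hash it first: H(key) = 03 c4, then zero-pad to 6 bytes: K' = 03 c4 00 00 00 00.
XOR each byte with 0x5c: 03⊕5c=5f, c4⊕5c=98, 00⊕5c=5c, 00⊕5c=5c, 00⊕5c=5c, 00⊕5c=5c.

5f985c5c5c5c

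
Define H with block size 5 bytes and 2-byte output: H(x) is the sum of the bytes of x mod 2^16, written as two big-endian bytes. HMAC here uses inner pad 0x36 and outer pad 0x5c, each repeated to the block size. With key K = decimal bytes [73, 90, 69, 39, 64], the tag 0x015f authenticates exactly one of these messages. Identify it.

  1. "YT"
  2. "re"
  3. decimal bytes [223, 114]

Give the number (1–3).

1

Key decimal bytes [73, 90, 69, 39, 64] = 49 5a 45 27 40 is exactly B = 5 bytes: K' = 49 5a 45 27 40.
K' ⊕ ipad = 7f 6c 73 11 76; K' ⊕ opad = 15 06 19 7b 1c.
m1: inner = H(7f 6c 73 11 76 59 54) = 02 92; tag = H(15 06 19 7b 1c 02 92) = 015f ← matches
m2: inner = H(7f 6c 73 11 76 72 65) = 02 bc; tag = H(15 06 19 7b 1c 02 bc) = 0189
m3: inner = H(7f 6c 73 11 76 df 72) = 03 36; tag = H(15 06 19 7b 1c 03 36) = 0104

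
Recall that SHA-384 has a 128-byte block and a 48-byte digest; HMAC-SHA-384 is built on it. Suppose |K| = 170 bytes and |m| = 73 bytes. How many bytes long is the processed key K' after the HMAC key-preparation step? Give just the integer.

128

Key is 170 > 128 bytes, so it is hashed to 48 bytes then zero-padded to 128: |K'| = 128.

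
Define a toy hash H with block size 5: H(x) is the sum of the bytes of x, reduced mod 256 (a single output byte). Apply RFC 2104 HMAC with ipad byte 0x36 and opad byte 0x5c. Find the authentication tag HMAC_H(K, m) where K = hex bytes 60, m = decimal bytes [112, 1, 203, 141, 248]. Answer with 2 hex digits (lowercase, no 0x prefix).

Key hex bytes 60 is 1 byte ≤ B = 5; zero-pad to 5 bytes: K' = 60 00 00 00 00.
K' ⊕ ipad = 56 36 36 36 36.  K' ⊕ opad = 3c 5c 5c 5c 5c.
Inner input = (K'⊕ipad) ∥ m = 56 36 36 36 36 ∥ 70 01 cb 8d f8.
Inner hash: sum = 86+54+54+54+54+112+1+203+141+248 = 1007; mod 256 = 239 → ef.
Outer input = (K'⊕opad) ∥ inner = 3c 5c 5c 5c 5c ∥ ef.
Outer hash (tag): sum = 60+92+92+92+92+239 = 667; mod 256 = 155 → 9b.

9b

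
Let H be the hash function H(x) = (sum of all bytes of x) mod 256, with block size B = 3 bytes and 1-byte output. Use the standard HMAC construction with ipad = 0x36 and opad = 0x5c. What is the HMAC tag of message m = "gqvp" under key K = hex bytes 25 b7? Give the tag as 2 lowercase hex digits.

48

Key hex bytes 25 b7 is 2 bytes ≤ B = 3; zero-pad to 3 bytes: K' = 25 b7 00.
K' ⊕ ipad = 13 81 36.  K' ⊕ opad = 79 eb 5c.
Inner input = (K'⊕ipad) ∥ m = 13 81 36 ∥ 67 71 76 70.
Inner hash: sum = 19+129+54+103+113+118+112 = 648; mod 256 = 136 → 88.
Outer input = (K'⊕opad) ∥ inner = 79 eb 5c ∥ 88.
Outer hash (tag): sum = 121+235+92+136 = 584; mod 256 = 72 → 48.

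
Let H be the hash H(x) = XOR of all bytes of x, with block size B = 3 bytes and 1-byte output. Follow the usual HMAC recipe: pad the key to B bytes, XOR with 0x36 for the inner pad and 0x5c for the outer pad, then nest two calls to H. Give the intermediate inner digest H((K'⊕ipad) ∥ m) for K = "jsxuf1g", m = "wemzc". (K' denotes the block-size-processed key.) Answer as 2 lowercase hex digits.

Key "jsxuf1g" = 6a 73 78 75 66 31 67 is 7 bytes > B = 3, so hash it first: H(key) = 24, then zero-pad to 3 bytes: K' = 24 00 00.
K' ⊕ ipad = 12 36 36.
Inner input = 12 36 36 ∥ 77 65 6d 7a 63.
Inner hash: XOR 12⊕36⊕36⊕77⊕65⊕6d⊕7a⊕63 = 74.

74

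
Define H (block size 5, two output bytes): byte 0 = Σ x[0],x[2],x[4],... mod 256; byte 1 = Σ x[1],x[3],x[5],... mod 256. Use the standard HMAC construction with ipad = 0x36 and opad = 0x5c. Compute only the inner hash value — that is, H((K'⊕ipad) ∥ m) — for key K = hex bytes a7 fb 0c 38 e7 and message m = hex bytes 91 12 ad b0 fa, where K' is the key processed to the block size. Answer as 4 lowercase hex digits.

5e13

Key hex bytes a7 fb 0c 38 e7 is exactly B = 5 bytes: K' = a7 fb 0c 38 e7.
K' ⊕ ipad = 91 cd 3a 0e d1.
Inner input = 91 cd 3a 0e d1 ∥ 91 12 ad b0 fa.
Inner hash: even-index sum = 606 mod 256 = 94; odd-index sum = 787 mod 256 = 19 → 5e 13.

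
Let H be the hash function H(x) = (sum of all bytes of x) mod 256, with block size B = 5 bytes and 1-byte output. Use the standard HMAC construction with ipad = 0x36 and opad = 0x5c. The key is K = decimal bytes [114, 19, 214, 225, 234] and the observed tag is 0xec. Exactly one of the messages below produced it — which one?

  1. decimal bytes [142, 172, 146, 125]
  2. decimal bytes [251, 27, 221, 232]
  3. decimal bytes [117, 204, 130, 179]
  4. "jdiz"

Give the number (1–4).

3

Key decimal bytes [114, 19, 214, 225, 234] = 72 13 d6 e1 ea is exactly B = 5 bytes: K' = 72 13 d6 e1 ea.
K' ⊕ ipad = 44 25 e0 d7 dc; K' ⊕ opad = 2e 4f 8a bd b6.
m1: inner = H(44 25 e0 d7 dc 8e ac 92 7d) = 45; tag = H(2e 4f 8a bd b6 45) = bf
m2: inner = H(44 25 e0 d7 dc fb 1b dd e8) = d7; tag = H(2e 4f 8a bd b6 d7) = 51
m3: inner = H(44 25 e0 d7 dc 75 cc 82 b3) = 72; tag = H(2e 4f 8a bd b6 72) = ec ← matches
m4: inner = H(44 25 e0 d7 dc 6a 64 69 7a) = ad; tag = H(2e 4f 8a bd b6 ad) = 27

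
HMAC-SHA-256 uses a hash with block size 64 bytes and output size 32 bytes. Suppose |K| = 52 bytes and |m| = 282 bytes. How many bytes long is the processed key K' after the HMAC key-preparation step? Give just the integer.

Key is 52 ≤ 64 bytes, zero-padded: |K'| = 64.

64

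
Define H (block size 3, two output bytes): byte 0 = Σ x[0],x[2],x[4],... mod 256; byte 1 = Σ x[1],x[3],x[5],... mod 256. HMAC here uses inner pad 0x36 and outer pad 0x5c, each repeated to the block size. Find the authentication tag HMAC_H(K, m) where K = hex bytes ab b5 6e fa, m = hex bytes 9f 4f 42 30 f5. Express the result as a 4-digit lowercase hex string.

10d7

Key hex bytes ab b5 6e fa is 4 bytes > B = 3, so hash it first: H(key) = 19 af, then zero-pad to 3 bytes: K' = 19 af 00.
K' ⊕ ipad = 2f 99 36.  K' ⊕ opad = 45 f3 5c.
Inner input = (K'⊕ipad) ∥ m = 2f 99 36 ∥ 9f 4f 42 30 f5.
Inner hash: even-index sum = 228 mod 256 = 228; odd-index sum = 623 mod 256 = 111 → e4 6f.
Outer input = (K'⊕opad) ∥ inner = 45 f3 5c ∥ e4 6f.
Outer hash (tag): even-index sum = 272 mod 256 = 16; odd-index sum = 471 mod 256 = 215 → 10 d7.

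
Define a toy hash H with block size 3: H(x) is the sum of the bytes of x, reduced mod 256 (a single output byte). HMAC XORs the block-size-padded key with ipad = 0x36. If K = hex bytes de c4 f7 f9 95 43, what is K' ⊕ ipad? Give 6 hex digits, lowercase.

5c3636

Key hex bytes de c4 f7 f9 95 43 is 6 bytes > B = 3, so hash it first: H(key) = 6a, then zero-pad to 3 bytes: K' = 6a 00 00.
XOR each byte with 0x36: 6a⊕36=5c, 00⊕36=36, 00⊕36=36.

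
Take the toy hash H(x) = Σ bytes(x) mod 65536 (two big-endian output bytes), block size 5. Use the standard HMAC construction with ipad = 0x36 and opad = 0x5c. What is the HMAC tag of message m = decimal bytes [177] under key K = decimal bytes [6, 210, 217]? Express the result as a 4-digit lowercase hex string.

0248

Key decimal bytes [6, 210, 217] = 06 d2 d9 is 3 bytes ≤ B = 5; zero-pad to 5 bytes: K' = 06 d2 d9 00 00.
K' ⊕ ipad = 30 e4 ef 36 36.  K' ⊕ opad = 5a 8e 85 5c 5c.
Inner input = (K'⊕ipad) ∥ m = 30 e4 ef 36 36 ∥ b1.
Inner hash: sum = 48+228+239+54+54+177 = 800 → 03 20.
Outer input = (K'⊕opad) ∥ inner = 5a 8e 85 5c 5c ∥ 03 20.
Outer hash (tag): sum = 90+142+133+92+92+3+32 = 584 → 02 48.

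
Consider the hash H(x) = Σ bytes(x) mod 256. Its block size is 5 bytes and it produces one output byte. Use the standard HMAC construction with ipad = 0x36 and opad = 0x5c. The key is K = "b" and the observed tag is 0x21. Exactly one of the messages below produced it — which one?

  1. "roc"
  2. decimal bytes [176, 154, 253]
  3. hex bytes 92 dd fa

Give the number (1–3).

Key "b" = 62 is 1 byte ≤ B = 5; zero-pad to 5 bytes: K' = 62 00 00 00 00.
K' ⊕ ipad = 54 36 36 36 36; K' ⊕ opad = 3e 5c 5c 5c 5c.
m1: inner = H(54 36 36 36 36 72 6f 63) = 70; tag = H(3e 5c 5c 5c 5c 70) = 1e
m2: inner = H(54 36 36 36 36 b0 9a fd) = 73; tag = H(3e 5c 5c 5c 5c 73) = 21 ← matches
m3: inner = H(54 36 36 36 36 92 dd fa) = 95; tag = H(3e 5c 5c 5c 5c 95) = 43

2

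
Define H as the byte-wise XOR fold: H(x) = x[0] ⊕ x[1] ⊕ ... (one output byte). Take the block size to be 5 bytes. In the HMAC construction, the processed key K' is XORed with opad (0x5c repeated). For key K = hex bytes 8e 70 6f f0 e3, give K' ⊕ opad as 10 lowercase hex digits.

Key hex bytes 8e 70 6f f0 e3 is exactly B = 5 bytes: K' = 8e 70 6f f0 e3.
XOR each byte with 0x5c: 8e⊕5c=d2, 70⊕5c=2c, 6f⊕5c=33, f0⊕5c=ac, e3⊕5c=bf.

d22c33acbf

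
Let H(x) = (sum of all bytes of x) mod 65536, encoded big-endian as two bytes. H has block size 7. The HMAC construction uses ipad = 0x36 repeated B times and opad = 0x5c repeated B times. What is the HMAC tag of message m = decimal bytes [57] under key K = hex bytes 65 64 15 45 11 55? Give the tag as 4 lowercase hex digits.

Key hex bytes 65 64 15 45 11 55 is 6 bytes ≤ B = 7; zero-pad to 7 bytes: K' = 65 64 15 45 11 55 00.
K' ⊕ ipad = 53 52 23 73 27 63 36.  K' ⊕ opad = 39 38 49 19 4d 09 5c.
Inner input = (K'⊕ipad) ∥ m = 53 52 23 73 27 63 36 ∥ 39.
Inner hash: sum = 83+82+35+115+39+99+54+57 = 564 → 02 34.
Outer input = (K'⊕opad) ∥ inner = 39 38 49 19 4d 09 5c ∥ 02 34.
Outer hash (tag): sum = 57+56+73+25+77+9+92+2+52 = 443 → 01 bb.

01bb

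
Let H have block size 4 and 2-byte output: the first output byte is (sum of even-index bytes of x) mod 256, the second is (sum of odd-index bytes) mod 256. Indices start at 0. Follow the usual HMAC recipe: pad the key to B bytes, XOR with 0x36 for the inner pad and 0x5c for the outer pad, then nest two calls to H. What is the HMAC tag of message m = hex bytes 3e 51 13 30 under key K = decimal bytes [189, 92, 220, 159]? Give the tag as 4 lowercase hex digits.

Key decimal bytes [189, 92, 220, 159] = bd 5c dc 9f is exactly B = 4 bytes: K' = bd 5c dc 9f.
K' ⊕ ipad = 8b 6a ea a9.  K' ⊕ opad = e1 00 80 c3.
Inner input = (K'⊕ipad) ∥ m = 8b 6a ea a9 ∥ 3e 51 13 30.
Inner hash: even-index sum = 454 mod 256 = 198; odd-index sum = 404 mod 256 = 148 → c6 94.
Outer input = (K'⊕opad) ∥ inner = e1 00 80 c3 ∥ c6 94.
Outer hash (tag): even-index sum = 551 mod 256 = 39; odd-index sum = 343 mod 256 = 87 → 27 57.

2757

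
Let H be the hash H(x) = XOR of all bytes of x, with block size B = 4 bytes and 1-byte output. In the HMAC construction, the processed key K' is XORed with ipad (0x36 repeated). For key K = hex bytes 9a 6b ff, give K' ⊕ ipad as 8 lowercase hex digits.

ac5dc936

Key hex bytes 9a 6b ff is 3 bytes ≤ B = 4; zero-pad to 4 bytes: K' = 9a 6b ff 00.
XOR each byte with 0x36: 9a⊕36=ac, 6b⊕36=5d, ff⊕36=c9, 00⊕36=36.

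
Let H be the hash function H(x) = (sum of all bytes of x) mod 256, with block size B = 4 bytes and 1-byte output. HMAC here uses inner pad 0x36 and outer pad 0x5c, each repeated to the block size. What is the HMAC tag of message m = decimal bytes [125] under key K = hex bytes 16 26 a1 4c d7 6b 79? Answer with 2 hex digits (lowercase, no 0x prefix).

Key hex bytes 16 26 a1 4c d7 6b 79 is 7 bytes > B = 4, so hash it first: H(key) = e4, then zero-pad to 4 bytes: K' = e4 00 00 00.
K' ⊕ ipad = d2 36 36 36.  K' ⊕ opad = b8 5c 5c 5c.
Inner input = (K'⊕ipad) ∥ m = d2 36 36 36 ∥ 7d.
Inner hash: sum = 210+54+54+54+125 = 497; mod 256 = 241 → f1.
Outer input = (K'⊕opad) ∥ inner = b8 5c 5c 5c ∥ f1.
Outer hash (tag): sum = 184+92+92+92+241 = 701; mod 256 = 189 → bd.

bd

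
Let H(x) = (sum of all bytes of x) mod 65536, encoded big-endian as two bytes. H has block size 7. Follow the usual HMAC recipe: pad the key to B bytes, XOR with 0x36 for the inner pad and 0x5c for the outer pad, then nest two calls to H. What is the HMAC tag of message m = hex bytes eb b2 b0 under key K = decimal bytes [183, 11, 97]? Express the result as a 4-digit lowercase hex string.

Key decimal bytes [183, 11, 97] = b7 0b 61 is 3 bytes ≤ B = 7; zero-pad to 7 bytes: K' = b7 0b 61 00 00 00 00.
K' ⊕ ipad = 81 3d 57 36 36 36 36.  K' ⊕ opad = eb 57 3d 5c 5c 5c 5c.
Inner input = (K'⊕ipad) ∥ m = 81 3d 57 36 36 36 36 ∥ eb b2 b0.
Inner hash: sum = 129+61+87+54+54+54+54+235+178+176 = 1082 → 04 3a.
Outer input = (K'⊕opad) ∥ inner = eb 57 3d 5c 5c 5c 5c ∥ 04 3a.
Outer hash (tag): sum = 235+87+61+92+92+92+92+4+58 = 813 → 03 2d.

032d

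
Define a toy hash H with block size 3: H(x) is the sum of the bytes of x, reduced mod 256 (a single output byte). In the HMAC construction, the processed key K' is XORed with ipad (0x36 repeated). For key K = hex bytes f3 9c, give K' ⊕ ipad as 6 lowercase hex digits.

c5aa36

Key hex bytes f3 9c is 2 bytes ≤ B = 3; zero-pad to 3 bytes: K' = f3 9c 00.
XOR each byte with 0x36: f3⊕36=c5, 9c⊕36=aa, 00⊕36=36.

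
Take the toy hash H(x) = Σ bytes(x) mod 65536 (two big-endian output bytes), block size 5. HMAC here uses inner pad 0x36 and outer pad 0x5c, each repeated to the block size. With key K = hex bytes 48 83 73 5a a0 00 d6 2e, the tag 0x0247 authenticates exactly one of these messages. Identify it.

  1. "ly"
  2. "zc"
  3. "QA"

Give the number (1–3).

3

Key hex bytes 48 83 73 5a a0 00 d6 2e is 8 bytes > B = 5, so hash it first: H(key) = 03 3c, then zero-pad to 5 bytes: K' = 03 3c 00 00 00.
K' ⊕ ipad = 35 0a 36 36 36; K' ⊕ opad = 5f 60 5c 5c 5c.
m1: inner = H(35 0a 36 36 36 6c 79) = 01 c6; tag = H(5f 60 5c 5c 5c 01 c6) = 029a
m2: inner = H(35 0a 36 36 36 7a 63) = 01 be; tag = H(5f 60 5c 5c 5c 01 be) = 0292
m3: inner = H(35 0a 36 36 36 51 41) = 01 73; tag = H(5f 60 5c 5c 5c 01 73) = 0247 ← matches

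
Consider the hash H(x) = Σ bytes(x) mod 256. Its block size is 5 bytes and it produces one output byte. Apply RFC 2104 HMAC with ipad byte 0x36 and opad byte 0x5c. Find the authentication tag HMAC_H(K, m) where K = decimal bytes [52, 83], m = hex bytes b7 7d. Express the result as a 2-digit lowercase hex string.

c8

Key decimal bytes [52, 83] = 34 53 is 2 bytes ≤ B = 5; zero-pad to 5 bytes: K' = 34 53 00 00 00.
K' ⊕ ipad = 02 65 36 36 36.  K' ⊕ opad = 68 0f 5c 5c 5c.
Inner input = (K'⊕ipad) ∥ m = 02 65 36 36 36 ∥ b7 7d.
Inner hash: sum = 2+101+54+54+54+183+125 = 573; mod 256 = 61 → 3d.
Outer input = (K'⊕opad) ∥ inner = 68 0f 5c 5c 5c ∥ 3d.
Outer hash (tag): sum = 104+15+92+92+92+61 = 456; mod 256 = 200 → c8.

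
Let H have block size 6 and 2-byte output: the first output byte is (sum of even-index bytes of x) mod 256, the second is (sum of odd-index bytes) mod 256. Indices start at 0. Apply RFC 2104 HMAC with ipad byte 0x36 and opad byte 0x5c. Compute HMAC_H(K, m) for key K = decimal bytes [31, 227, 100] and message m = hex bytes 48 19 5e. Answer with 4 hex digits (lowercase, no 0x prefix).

Key decimal bytes [31, 227, 100] = 1f e3 64 is 3 bytes ≤ B = 6; zero-pad to 6 bytes: K' = 1f e3 64 00 00 00.
K' ⊕ ipad = 29 d5 52 36 36 36.  K' ⊕ opad = 43 bf 38 5c 5c 5c.
Inner input = (K'⊕ipad) ∥ m = 29 d5 52 36 36 36 ∥ 48 19 5e.
Inner hash: even-index sum = 343 mod 256 = 87; odd-index sum = 346 mod 256 = 90 → 57 5a.
Outer input = (K'⊕opad) ∥ inner = 43 bf 38 5c 5c 5c ∥ 57 5a.
Outer hash (tag): even-index sum = 302 mod 256 = 46; odd-index sum = 465 mod 256 = 209 → 2e d1.

2ed1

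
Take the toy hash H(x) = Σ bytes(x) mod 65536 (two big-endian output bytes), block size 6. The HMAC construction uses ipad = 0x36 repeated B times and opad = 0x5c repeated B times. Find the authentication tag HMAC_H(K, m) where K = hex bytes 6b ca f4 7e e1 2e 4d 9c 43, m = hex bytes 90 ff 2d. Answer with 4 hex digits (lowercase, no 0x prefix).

0323

Key hex bytes 6b ca f4 7e e1 2e 4d 9c 43 is 9 bytes > B = 6, so hash it first: H(key) = 04 e2, then zero-pad to 6 bytes: K' = 04 e2 00 00 00 00.
K' ⊕ ipad = 32 d4 36 36 36 36.  K' ⊕ opad = 58 be 5c 5c 5c 5c.
Inner input = (K'⊕ipad) ∥ m = 32 d4 36 36 36 36 ∥ 90 ff 2d.
Inner hash: sum = 50+212+54+54+54+54+144+255+45 = 922 → 03 9a.
Outer input = (K'⊕opad) ∥ inner = 58 be 5c 5c 5c 5c ∥ 03 9a.
Outer hash (tag): sum = 88+190+92+92+92+92+3+154 = 803 → 03 23.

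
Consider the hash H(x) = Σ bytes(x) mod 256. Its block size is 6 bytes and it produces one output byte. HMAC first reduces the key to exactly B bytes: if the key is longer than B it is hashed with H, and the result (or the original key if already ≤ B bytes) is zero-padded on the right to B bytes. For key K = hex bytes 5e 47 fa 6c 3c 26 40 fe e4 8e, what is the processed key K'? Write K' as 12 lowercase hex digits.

|K| = 10 > B = 6, so first hash the key.
H(K): sum = 94+71+250+108+60+38+64+254+228+142 = 1309; mod 256 = 29 → 1d.
Zero-pad H(K) = 1d to 6 bytes: K' = 1d 00 00 00 00 00.

1d0000000000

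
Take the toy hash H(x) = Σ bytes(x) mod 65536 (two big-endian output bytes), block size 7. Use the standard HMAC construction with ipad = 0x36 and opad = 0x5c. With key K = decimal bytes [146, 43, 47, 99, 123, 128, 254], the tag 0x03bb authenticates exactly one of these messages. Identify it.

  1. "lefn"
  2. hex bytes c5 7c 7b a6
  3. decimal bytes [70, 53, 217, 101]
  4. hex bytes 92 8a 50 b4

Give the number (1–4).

4

Key decimal bytes [146, 43, 47, 99, 123, 128, 254] = 92 2b 2f 63 7b 80 fe is exactly B = 7 bytes: K' = 92 2b 2f 63 7b 80 fe.
K' ⊕ ipad = a4 1d 19 55 4d b6 c8; K' ⊕ opad = ce 77 73 3f 27 dc a2.
m1: inner = H(a4 1d 19 55 4d b6 c8 6c 65 66 6e) = 04 9f; tag = H(ce 77 73 3f 27 dc a2 04 9f) = 043f
m2: inner = H(a4 1d 19 55 4d b6 c8 c5 7c 7b a6) = 05 5c; tag = H(ce 77 73 3f 27 dc a2 05 5c) = 03fd
m3: inner = H(a4 1d 19 55 4d b6 c8 46 35 d9 65) = 04 b3; tag = H(ce 77 73 3f 27 dc a2 04 b3) = 0453
m4: inner = H(a4 1d 19 55 4d b6 c8 92 8a 50 b4) = 05 1a; tag = H(ce 77 73 3f 27 dc a2 05 1a) = 03bb ← matches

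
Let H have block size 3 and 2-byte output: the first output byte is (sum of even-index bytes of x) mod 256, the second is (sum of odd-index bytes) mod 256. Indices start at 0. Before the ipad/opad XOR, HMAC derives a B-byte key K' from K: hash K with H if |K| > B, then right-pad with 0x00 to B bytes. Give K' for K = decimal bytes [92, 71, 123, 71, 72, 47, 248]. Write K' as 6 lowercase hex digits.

|K| = 7 > B = 3, so first hash the key.
H(K): even-index sum = 535 mod 256 = 23; odd-index sum = 189 mod 256 = 189 → 17 bd.
Zero-pad H(K) = 17 bd to 3 bytes: K' = 17 bd 00.

17bd00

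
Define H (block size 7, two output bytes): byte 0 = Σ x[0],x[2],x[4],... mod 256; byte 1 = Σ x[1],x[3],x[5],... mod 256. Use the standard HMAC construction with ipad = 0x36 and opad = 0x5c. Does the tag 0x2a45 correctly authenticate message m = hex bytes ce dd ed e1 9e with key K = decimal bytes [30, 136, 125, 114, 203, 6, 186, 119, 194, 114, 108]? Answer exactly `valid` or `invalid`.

Key decimal bytes [30, 136, 125, 114, 203, 6, 186, 119, 194, 114, 108] = 1e 88 7d 72 cb 06 ba 77 c2 72 6c is 11 bytes > B = 7, so hash it first: H(key) = 4e e9, then zero-pad to 7 bytes: K' = 4e e9 00 00 00 00 00.
K' ⊕ ipad = 78 df 36 36 36 36 36; K' ⊕ opad = 12 b5 5c 5c 5c 5c 5c.
Inner hash: even-index sum = 728 mod 256 = 216; odd-index sum = 932 mod 256 = 164 → d8 a4.
Outer hash (recomputed tag): even-index sum = 458 mod 256 = 202; odd-index sum = 581 mod 256 = 69 → ca 45.
Recomputed tag = ca45; claimed = 2a45 → mismatch.

invalid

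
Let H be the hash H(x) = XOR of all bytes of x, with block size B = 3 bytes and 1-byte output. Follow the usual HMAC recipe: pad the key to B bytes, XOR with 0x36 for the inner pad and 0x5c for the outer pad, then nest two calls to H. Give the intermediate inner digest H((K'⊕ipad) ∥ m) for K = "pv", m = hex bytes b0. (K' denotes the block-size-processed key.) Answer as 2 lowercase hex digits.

Key "pv" = 70 76 is 2 bytes ≤ B = 3; zero-pad to 3 bytes: K' = 70 76 00.
K' ⊕ ipad = 46 40 36.
Inner input = 46 40 36 ∥ b0.
Inner hash: XOR 46⊕40⊕36⊕b0 = 80.

80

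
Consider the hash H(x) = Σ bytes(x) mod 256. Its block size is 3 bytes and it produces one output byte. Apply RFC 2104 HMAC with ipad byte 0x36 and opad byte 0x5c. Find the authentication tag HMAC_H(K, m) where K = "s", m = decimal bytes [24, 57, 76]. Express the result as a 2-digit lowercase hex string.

Key "s" = 73 is 1 byte ≤ B = 3; zero-pad to 3 bytes: K' = 73 00 00.
K' ⊕ ipad = 45 36 36.  K' ⊕ opad = 2f 5c 5c.
Inner input = (K'⊕ipad) ∥ m = 45 36 36 ∥ 18 39 4c.
Inner hash: sum = 69+54+54+24+57+76 = 334; mod 256 = 78 → 4e.
Outer input = (K'⊕opad) ∥ inner = 2f 5c 5c ∥ 4e.
Outer hash (tag): sum = 47+92+92+78 = 309; mod 256 = 53 → 35.

35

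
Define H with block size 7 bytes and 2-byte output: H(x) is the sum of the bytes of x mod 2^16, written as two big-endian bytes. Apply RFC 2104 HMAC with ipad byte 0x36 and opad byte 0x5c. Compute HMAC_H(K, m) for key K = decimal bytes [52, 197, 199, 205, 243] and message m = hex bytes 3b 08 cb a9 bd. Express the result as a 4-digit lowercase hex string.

0420

Key decimal bytes [52, 197, 199, 205, 243] = 34 c5 c7 cd f3 is 5 bytes ≤ B = 7; zero-pad to 7 bytes: K' = 34 c5 c7 cd f3 00 00.
K' ⊕ ipad = 02 f3 f1 fb c5 36 36.  K' ⊕ opad = 68 99 9b 91 af 5c 5c.
Inner input = (K'⊕ipad) ∥ m = 02 f3 f1 fb c5 36 36 ∥ 3b 08 cb a9 bd.
Inner hash: sum = 2+243+241+251+197+54+54+59+8+203+169+189 = 1670 → 06 86.
Outer input = (K'⊕opad) ∥ inner = 68 99 9b 91 af 5c 5c ∥ 06 86.
Outer hash (tag): sum = 104+153+155+145+175+92+92+6+134 = 1056 → 04 20.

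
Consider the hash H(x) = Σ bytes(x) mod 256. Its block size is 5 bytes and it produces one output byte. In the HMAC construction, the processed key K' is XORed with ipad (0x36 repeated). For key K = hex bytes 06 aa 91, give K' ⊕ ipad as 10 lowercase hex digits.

309ca73636

Key hex bytes 06 aa 91 is 3 bytes ≤ B = 5; zero-pad to 5 bytes: K' = 06 aa 91 00 00.
XOR each byte with 0x36: 06⊕36=30, aa⊕36=9c, 91⊕36=a7, 00⊕36=36, 00⊕36=36.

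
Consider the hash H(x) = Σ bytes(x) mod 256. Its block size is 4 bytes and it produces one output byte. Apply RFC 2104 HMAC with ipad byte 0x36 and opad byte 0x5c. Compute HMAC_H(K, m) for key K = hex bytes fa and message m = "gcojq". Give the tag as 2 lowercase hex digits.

3c

Key hex bytes fa is 1 byte ≤ B = 4; zero-pad to 4 bytes: K' = fa 00 00 00.
K' ⊕ ipad = cc 36 36 36.  K' ⊕ opad = a6 5c 5c 5c.
Inner input = (K'⊕ipad) ∥ m = cc 36 36 36 ∥ 67 63 6f 6a 71.
Inner hash: sum = 204+54+54+54+103+99+111+106+113 = 898; mod 256 = 130 → 82.
Outer input = (K'⊕opad) ∥ inner = a6 5c 5c 5c ∥ 82.
Outer hash (tag): sum = 166+92+92+92+130 = 572; mod 256 = 60 → 3c.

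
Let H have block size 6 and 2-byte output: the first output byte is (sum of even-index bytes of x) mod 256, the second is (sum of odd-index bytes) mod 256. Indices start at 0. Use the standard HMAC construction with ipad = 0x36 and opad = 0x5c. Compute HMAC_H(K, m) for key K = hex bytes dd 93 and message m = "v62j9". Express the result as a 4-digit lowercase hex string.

Key hex bytes dd 93 is 2 bytes ≤ B = 6; zero-pad to 6 bytes: K' = dd 93 00 00 00 00.
K' ⊕ ipad = eb a5 36 36 36 36.  K' ⊕ opad = 81 cf 5c 5c 5c 5c.
Inner input = (K'⊕ipad) ∥ m = eb a5 36 36 36 36 ∥ 76 36 32 6a 39.
Inner hash: even-index sum = 568 mod 256 = 56; odd-index sum = 433 mod 256 = 177 → 38 b1.
Outer input = (K'⊕opad) ∥ inner = 81 cf 5c 5c 5c 5c ∥ 38 b1.
Outer hash (tag): even-index sum = 369 mod 256 = 113; odd-index sum = 568 mod 256 = 56 → 71 38.

7138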